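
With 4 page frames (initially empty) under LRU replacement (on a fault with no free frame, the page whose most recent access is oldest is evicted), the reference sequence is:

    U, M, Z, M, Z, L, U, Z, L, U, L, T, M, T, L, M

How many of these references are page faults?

U: fault, frames [U]
M: fault, frames [U, M]
Z: fault, frames [U, M, Z]
M: hit
Z: hit
L: fault, frames [U, M, Z, L]
U: hit
Z: hit
L: hit
U: hit
L: hit
T: fault, evict M, frames [Z, U, L, T]
M: fault, evict Z, frames [U, L, T, M]
T: hit
L: hit
M: hit
Page faults: 6.

6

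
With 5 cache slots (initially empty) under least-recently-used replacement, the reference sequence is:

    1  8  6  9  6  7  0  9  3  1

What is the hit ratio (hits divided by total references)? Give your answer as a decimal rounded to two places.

0.20

1 → fault, frames (1)
8 → fault, frames (1 8)
6 → fault, frames (1 8 6)
9 → fault, frames (1 8 6 9)
6 → hit
7 → fault, frames (1 8 9 6 7)
0 → fault, evict 1, frames (8 9 6 7 0)
9 → hit
3 → fault, evict 8, frames (6 7 0 9 3)
1 → fault, evict 6, frames (7 0 9 3 1)
Hits: 2 of 10 references → 2/10 = 0.2000.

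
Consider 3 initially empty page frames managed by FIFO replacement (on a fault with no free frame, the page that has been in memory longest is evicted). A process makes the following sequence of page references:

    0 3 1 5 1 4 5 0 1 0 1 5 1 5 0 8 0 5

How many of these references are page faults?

10

0 → miss, frames {0}
3 → miss, frames {0,3}
1 → miss, frames {0,3,1}
5 → miss, evict 0, frames {3,1,5}
1 → hit
4 → miss, evict 3, frames {1,5,4}
5 → hit
0 → miss, evict 1, frames {5,4,0}
1 → miss, evict 5, frames {4,0,1}
0 → hit
1 → hit
5 → miss, evict 4, frames {0,1,5}
1 → hit
5 → hit
0 → hit
8 → miss, evict 0, frames {1,5,8}
0 → miss, evict 1, frames {5,8,0}
5 → hit
Page faults: 10.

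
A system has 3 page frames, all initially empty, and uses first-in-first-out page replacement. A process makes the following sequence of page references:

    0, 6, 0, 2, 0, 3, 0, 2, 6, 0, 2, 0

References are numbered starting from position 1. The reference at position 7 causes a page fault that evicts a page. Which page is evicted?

6

pos 1: 0 -> miss, frames {0}
pos 2: 6 -> miss, frames {0,6}
pos 3: 0 -> hit
pos 4: 2 -> miss, frames {0,6,2}
pos 5: 0 -> hit
pos 6: 3 -> miss, evict 0, frames {6,2,3}
pos 7: 0 -> miss, evict 6, frames {2,3,0}
At position 7, page 6 is evicted.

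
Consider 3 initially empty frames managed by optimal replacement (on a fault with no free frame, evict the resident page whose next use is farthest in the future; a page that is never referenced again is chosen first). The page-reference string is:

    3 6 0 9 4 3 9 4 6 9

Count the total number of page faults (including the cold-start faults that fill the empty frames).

6

3: miss, frames (3)
6: miss, frames (3 6)
0: miss, frames (3 6 0)
9: miss, evict 0, frames (3 6 9)
4: miss, evict 6, frames (3 9 4)
3: hit
9: hit
4: hit
6: miss, evict 4, frames (3 9 6)
9: hit
Page faults: 6.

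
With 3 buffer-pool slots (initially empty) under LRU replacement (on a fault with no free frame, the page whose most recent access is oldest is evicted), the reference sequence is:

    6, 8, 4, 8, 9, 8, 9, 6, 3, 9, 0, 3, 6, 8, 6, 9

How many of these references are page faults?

6 → miss, frames [6]
8 → miss, frames [6, 8]
4 → miss, frames [6, 8, 4]
8 → hit
9 → miss, evict 6, frames [4, 8, 9]
8 → hit
9 → hit
6 → miss, evict 4, frames [8, 9, 6]
3 → miss, evict 8, frames [9, 6, 3]
9 → hit
0 → miss, evict 6, frames [3, 9, 0]
3 → hit
6 → miss, evict 9, frames [0, 3, 6]
8 → miss, evict 0, frames [3, 6, 8]
6 → hit
9 → miss, evict 3, frames [8, 6, 9]
Page faults: 10.

10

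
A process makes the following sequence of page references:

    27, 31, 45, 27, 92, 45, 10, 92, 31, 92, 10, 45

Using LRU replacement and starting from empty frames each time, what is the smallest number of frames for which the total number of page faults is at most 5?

f=1: 12 faults
f=2: 11 faults
f=3: 7 faults
f=4: 6 faults
f=5: 5 faults
Smallest f with faults ≤ 5 is 5.

5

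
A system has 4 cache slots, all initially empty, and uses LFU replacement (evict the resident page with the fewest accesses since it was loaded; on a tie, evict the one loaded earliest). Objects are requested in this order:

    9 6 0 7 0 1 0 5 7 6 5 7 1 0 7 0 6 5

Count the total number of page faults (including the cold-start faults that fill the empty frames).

9

9: fault, frames (9)
6: fault, frames (9 6)
0: fault, frames (9 6 0)
7: fault, frames (9 6 0 7)
0: hit
1: fault, evict 9, frames (6 0 7 1)
0: hit
5: fault, evict 6, frames (0 7 1 5)
7: hit
6: fault, evict 1, frames (0 7 5 6)
5: hit
7: hit
1: fault, evict 6, frames (0 7 5 1)
0: hit
7: hit
0: hit
6: fault, evict 1, frames (0 7 5 6)
5: hit
Page faults: 9.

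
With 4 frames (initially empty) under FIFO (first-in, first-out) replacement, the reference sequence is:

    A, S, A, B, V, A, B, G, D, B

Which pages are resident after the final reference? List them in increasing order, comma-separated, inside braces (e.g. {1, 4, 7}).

{B, D, G, V}

A -> miss, frames {A}
S -> miss, frames {A,S}
A -> hit
B -> miss, frames {A,S,B}
V -> miss, frames {A,S,B,V}
A -> hit
B -> hit
G -> miss, evict A, frames {S,B,V,G}
D -> miss, evict S, frames {B,V,G,D}
B -> hit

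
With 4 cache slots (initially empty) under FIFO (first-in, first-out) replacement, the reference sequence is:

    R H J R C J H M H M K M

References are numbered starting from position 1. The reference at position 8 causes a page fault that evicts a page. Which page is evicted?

pos 1: R: fault, frames {R}
pos 2: H: fault, frames {R,H}
pos 3: J: fault, frames {R,H,J}
pos 4: R: hit
pos 5: C: fault, frames {R,H,J,C}
pos 6: J: hit
pos 7: H: hit
pos 8: M: fault, evict R, frames {H,J,C,M}
At position 8, page R is evicted.

R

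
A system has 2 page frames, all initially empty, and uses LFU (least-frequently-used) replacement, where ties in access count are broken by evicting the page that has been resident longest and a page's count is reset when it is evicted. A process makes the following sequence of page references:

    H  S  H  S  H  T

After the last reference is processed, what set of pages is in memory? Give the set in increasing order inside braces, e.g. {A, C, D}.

H -> miss, frames {H}
S -> miss, frames {H,S}
H -> hit
S -> hit
H -> hit
T -> miss, evict S, frames {H,T}

{H, T}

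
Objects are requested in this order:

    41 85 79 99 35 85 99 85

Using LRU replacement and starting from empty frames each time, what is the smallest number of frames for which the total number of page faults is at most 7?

2

f=1: 8 faults
f=2: 7 faults
f=3: 6 faults
f=4: 5 faults
f=5: 5 faults
Smallest f with faults ≤ 7 is 2.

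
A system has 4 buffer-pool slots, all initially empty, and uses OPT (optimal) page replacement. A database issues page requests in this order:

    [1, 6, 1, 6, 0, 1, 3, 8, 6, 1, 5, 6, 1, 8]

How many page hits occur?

8

1 -> miss, frames [1]
6 -> miss, frames [1, 6]
1 -> hit
6 -> hit
0 -> miss, frames [1, 6, 0]
1 -> hit
3 -> miss, frames [1, 6, 0, 3]
8 -> miss, evict 3, frames [1, 6, 0, 8]
6 -> hit
1 -> hit
5 -> miss, evict 0, frames [1, 6, 8, 5]
6 -> hit
1 -> hit
8 -> hit
Hits: 8.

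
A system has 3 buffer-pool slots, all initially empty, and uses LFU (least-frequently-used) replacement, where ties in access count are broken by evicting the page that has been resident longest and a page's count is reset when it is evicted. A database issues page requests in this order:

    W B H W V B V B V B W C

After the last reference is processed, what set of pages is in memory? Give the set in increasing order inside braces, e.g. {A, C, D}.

{B, C, V}

W: fault, frames (W)
B: fault, frames (W B)
H: fault, frames (W B H)
W: hit
V: fault, evict B, frames (W H V)
B: fault, evict H, frames (W V B)
V: hit
B: hit
V: hit
B: hit
W: hit
C: fault, evict W, frames (V B C)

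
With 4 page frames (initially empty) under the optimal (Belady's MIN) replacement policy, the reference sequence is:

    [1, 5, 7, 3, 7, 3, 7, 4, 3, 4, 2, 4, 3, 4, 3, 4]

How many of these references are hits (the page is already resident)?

10

1 → miss, frames (1)
5 → miss, frames (1 5)
7 → miss, frames (1 5 7)
3 → miss, frames (1 5 7 3)
7 → hit
3 → hit
7 → hit
4 → miss, evict 7, frames (1 5 3 4)
3 → hit
4 → hit
2 → miss, evict 5, frames (1 3 4 2)
4 → hit
3 → hit
4 → hit
3 → hit
4 → hit
Hits: 10.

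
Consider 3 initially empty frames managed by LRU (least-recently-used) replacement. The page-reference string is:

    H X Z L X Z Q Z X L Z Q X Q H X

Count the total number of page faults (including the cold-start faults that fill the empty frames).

9

H → miss, frames {H}
X → miss, frames {H,X}
Z → miss, frames {H,X,Z}
L → miss, evict H, frames {X,Z,L}
X → hit
Z → hit
Q → miss, evict L, frames {X,Z,Q}
Z → hit
X → hit
L → miss, evict Q, frames {Z,X,L}
Z → hit
Q → miss, evict X, frames {L,Z,Q}
X → miss, evict L, frames {Z,Q,X}
Q → hit
H → miss, evict Z, frames {X,Q,H}
X → hit
Page faults: 9.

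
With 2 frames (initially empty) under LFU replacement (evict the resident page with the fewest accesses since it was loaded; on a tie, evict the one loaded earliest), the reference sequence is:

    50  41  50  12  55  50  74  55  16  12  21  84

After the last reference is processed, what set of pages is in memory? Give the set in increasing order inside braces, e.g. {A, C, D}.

{50, 84}

50: fault, frames [50]
41: fault, frames [50, 41]
50: hit
12: fault, evict 41, frames [50, 12]
55: fault, evict 12, frames [50, 55]
50: hit
74: fault, evict 55, frames [50, 74]
55: fault, evict 74, frames [50, 55]
16: fault, evict 55, frames [50, 16]
12: fault, evict 16, frames [50, 12]
21: fault, evict 12, frames [50, 21]
84: fault, evict 21, frames [50, 84]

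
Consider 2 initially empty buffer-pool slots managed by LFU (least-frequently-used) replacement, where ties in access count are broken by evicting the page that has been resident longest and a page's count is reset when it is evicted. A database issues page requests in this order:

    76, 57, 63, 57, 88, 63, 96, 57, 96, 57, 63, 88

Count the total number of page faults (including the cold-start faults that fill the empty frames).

76: miss, frames [76]
57: miss, frames [76, 57]
63: miss, evict 76, frames [57, 63]
57: hit
88: miss, evict 63, frames [57, 88]
63: miss, evict 88, frames [57, 63]
96: miss, evict 63, frames [57, 96]
57: hit
96: hit
57: hit
63: miss, evict 96, frames [57, 63]
88: miss, evict 63, frames [57, 88]
Page faults: 8.

8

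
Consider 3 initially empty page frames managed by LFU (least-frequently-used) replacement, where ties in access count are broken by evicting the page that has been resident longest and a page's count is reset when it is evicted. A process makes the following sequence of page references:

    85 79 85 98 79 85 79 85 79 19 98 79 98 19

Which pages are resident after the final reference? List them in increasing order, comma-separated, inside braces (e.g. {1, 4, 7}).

{19, 79, 85}

85 -> fault, frames [85]
79 -> fault, frames [85, 79]
85 -> hit
98 -> fault, frames [85, 79, 98]
79 -> hit
85 -> hit
79 -> hit
85 -> hit
79 -> hit
19 -> fault, evict 98, frames [85, 79, 19]
98 -> fault, evict 19, frames [85, 79, 98]
79 -> hit
98 -> hit
19 -> fault, evict 98, frames [85, 79, 19]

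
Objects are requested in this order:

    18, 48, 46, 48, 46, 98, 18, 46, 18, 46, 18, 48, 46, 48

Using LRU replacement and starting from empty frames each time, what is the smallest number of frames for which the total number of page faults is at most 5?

f=1: 14 faults
f=2: 8 faults
f=3: 6 faults
f=4: 4 faults
Smallest f with faults ≤ 5 is 4.

4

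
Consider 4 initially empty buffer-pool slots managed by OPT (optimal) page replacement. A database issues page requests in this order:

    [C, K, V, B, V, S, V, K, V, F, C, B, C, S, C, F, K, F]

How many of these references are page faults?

8

C -> fault, frames {C}
K -> fault, frames {C,K}
V -> fault, frames {C,K,V}
B -> fault, frames {C,K,V,B}
V -> hit
S -> fault, evict B, frames {C,K,V,S}
V -> hit
K -> hit
V -> hit
F -> fault, evict V, frames {C,K,S,F}
C -> hit
B -> fault, evict K, frames {C,S,F,B}
C -> hit
S -> hit
C -> hit
F -> hit
K -> fault, evict B, frames {C,S,F,K}
F -> hit
Page faults: 8.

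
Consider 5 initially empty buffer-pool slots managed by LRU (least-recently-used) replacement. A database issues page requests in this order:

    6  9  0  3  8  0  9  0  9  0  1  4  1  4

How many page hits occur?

6: miss, frames [6]
9: miss, frames [6, 9]
0: miss, frames [6, 9, 0]
3: miss, frames [6, 9, 0, 3]
8: miss, frames [6, 9, 0, 3, 8]
0: hit
9: hit
0: hit
9: hit
0: hit
1: miss, evict 6, frames [3, 8, 9, 0, 1]
4: miss, evict 3, frames [8, 9, 0, 1, 4]
1: hit
4: hit
Hits: 7.

7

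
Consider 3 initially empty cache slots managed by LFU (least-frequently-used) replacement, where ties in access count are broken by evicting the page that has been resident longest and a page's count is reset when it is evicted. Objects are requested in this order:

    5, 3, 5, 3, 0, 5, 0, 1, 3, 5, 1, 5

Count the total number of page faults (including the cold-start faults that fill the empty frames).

6

5 -> fault, frames (5)
3 -> fault, frames (5 3)
5 -> hit
3 -> hit
0 -> fault, frames (5 3 0)
5 -> hit
0 -> hit
1 -> fault, evict 3, frames (5 0 1)
3 -> fault, evict 1, frames (5 0 3)
5 -> hit
1 -> fault, evict 3, frames (5 0 1)
5 -> hit
Page faults: 6.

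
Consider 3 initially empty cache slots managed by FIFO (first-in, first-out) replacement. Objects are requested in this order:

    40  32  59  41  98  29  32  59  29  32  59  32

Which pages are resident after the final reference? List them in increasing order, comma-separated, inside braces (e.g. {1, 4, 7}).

{29, 32, 59}

40 -> miss, frames (40)
32 -> miss, frames (40 32)
59 -> miss, frames (40 32 59)
41 -> miss, evict 40, frames (32 59 41)
98 -> miss, evict 32, frames (59 41 98)
29 -> miss, evict 59, frames (41 98 29)
32 -> miss, evict 41, frames (98 29 32)
59 -> miss, evict 98, frames (29 32 59)
29 -> hit
32 -> hit
59 -> hit
32 -> hit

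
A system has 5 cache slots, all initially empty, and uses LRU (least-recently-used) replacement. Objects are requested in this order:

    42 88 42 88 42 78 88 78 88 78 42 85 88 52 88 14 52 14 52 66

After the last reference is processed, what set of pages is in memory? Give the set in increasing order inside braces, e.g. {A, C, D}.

42 -> fault, frames {42}
88 -> fault, frames {42,88}
42 -> hit
88 -> hit
42 -> hit
78 -> fault, frames {88,42,78}
88 -> hit
78 -> hit
88 -> hit
78 -> hit
42 -> hit
85 -> fault, frames {88,78,42,85}
88 -> hit
52 -> fault, frames {78,42,85,88,52}
88 -> hit
14 -> fault, evict 78, frames {42,85,52,88,14}
52 -> hit
14 -> hit
52 -> hit
66 -> fault, evict 42, frames {85,88,14,52,66}

{14, 52, 66, 85, 88}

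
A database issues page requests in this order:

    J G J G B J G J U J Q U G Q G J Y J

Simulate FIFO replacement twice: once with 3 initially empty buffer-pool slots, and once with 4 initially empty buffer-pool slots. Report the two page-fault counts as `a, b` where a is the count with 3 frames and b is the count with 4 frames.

3 frames: F F . . F . . . F F F . F . . . F F → 9 faults.
4 frames: F F . . F . . . F . F . . . . F F . → 7 faults.
7 < 9: adding a frame reduced faults, as is typical.

9, 7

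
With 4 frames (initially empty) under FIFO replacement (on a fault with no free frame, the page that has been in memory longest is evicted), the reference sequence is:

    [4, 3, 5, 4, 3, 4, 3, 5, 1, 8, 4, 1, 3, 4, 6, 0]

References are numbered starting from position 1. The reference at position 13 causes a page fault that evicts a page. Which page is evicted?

pos 1: 4 -> fault, frames [4]
pos 2: 3 -> fault, frames [4, 3]
pos 3: 5 -> fault, frames [4, 3, 5]
pos 4: 4 -> hit
pos 5: 3 -> hit
pos 6: 4 -> hit
pos 7: 3 -> hit
pos 8: 5 -> hit
pos 9: 1 -> fault, frames [4, 3, 5, 1]
pos 10: 8 -> fault, evict 4, frames [3, 5, 1, 8]
pos 11: 4 -> fault, evict 3, frames [5, 1, 8, 4]
pos 12: 1 -> hit
pos 13: 3 -> fault, evict 5, frames [1, 8, 4, 3]
At position 13, page 5 is evicted.

5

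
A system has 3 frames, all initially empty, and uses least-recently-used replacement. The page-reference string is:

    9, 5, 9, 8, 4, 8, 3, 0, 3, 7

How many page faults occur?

9: miss, frames [9]
5: miss, frames [9, 5]
9: hit
8: miss, frames [5, 9, 8]
4: miss, evict 5, frames [9, 8, 4]
8: hit
3: miss, evict 9, frames [4, 8, 3]
0: miss, evict 4, frames [8, 3, 0]
3: hit
7: miss, evict 8, frames [0, 3, 7]
Page faults: 7.

7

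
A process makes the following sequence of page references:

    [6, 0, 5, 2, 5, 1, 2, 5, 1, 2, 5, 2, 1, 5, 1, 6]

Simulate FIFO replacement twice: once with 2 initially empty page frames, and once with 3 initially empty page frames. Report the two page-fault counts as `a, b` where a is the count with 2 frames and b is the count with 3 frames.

10, 6

2 frames: F F F F . F . F . F . . F F . F → 10 faults.
3 frames: F F F F . F . . . . . . . . . F → 6 faults.
6 < 10: adding a frame reduced faults, as is typical.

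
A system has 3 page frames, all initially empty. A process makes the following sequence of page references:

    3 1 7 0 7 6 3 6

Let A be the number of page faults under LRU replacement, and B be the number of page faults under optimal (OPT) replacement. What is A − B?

Under LRU: F F F F . F F . → 6 faults.
Under OPT: F F F F . F . . → 5 faults.
A − B = 6 − 5 = 1.

1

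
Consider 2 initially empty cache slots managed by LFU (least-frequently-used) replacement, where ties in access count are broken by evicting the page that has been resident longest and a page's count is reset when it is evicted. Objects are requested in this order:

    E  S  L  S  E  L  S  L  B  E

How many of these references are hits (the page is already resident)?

E: fault, frames (E)
S: fault, frames (E S)
L: fault, evict E, frames (S L)
S: hit
E: fault, evict L, frames (S E)
L: fault, evict E, frames (S L)
S: hit
L: hit
B: fault, evict L, frames (S B)
E: fault, evict B, frames (S E)
Hits: 3.

3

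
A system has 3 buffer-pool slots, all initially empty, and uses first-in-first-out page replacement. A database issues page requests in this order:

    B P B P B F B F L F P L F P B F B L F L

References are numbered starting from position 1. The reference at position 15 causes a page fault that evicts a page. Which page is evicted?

P

pos 1: B -> miss, frames (B)
pos 2: P -> miss, frames (B P)
pos 3: B -> hit
pos 4: P -> hit
pos 5: B -> hit
pos 6: F -> miss, frames (B P F)
pos 7: B -> hit
pos 8: F -> hit
pos 9: L -> miss, evict B, frames (P F L)
pos 10: F -> hit
pos 11: P -> hit
pos 12: L -> hit
pos 13: F -> hit
pos 14: P -> hit
pos 15: B -> miss, evict P, frames (F L B)
At position 15, page P is evicted.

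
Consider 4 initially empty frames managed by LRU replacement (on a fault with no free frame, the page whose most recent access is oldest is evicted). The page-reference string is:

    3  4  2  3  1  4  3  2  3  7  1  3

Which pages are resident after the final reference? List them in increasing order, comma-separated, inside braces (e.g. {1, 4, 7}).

3: miss, frames (3)
4: miss, frames (3 4)
2: miss, frames (3 4 2)
3: hit
1: miss, frames (4 2 3 1)
4: hit
3: hit
2: hit
3: hit
7: miss, evict 1, frames (4 2 3 7)
1: miss, evict 4, frames (2 3 7 1)
3: hit

{1, 2, 3, 7}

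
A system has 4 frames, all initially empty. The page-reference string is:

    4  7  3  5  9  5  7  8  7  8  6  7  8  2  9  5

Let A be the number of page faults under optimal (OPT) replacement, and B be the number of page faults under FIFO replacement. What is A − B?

-2

Under OPT: F F F F F . . F . . F . . F . F → 9 faults.
Under FIFO: F F F F F . . F F . F . . F F F → 11 faults.
A − B = 9 − 11 = -2.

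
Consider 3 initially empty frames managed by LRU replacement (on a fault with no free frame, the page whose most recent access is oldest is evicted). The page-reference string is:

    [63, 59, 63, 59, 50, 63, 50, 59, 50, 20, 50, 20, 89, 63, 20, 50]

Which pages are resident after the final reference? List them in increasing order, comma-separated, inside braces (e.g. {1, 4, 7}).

{20, 50, 63}

63 -> fault, frames (63)
59 -> fault, frames (63 59)
63 -> hit
59 -> hit
50 -> fault, frames (63 59 50)
63 -> hit
50 -> hit
59 -> hit
50 -> hit
20 -> fault, evict 63, frames (59 50 20)
50 -> hit
20 -> hit
89 -> fault, evict 59, frames (50 20 89)
63 -> fault, evict 50, frames (20 89 63)
20 -> hit
50 -> fault, evict 89, frames (63 20 50)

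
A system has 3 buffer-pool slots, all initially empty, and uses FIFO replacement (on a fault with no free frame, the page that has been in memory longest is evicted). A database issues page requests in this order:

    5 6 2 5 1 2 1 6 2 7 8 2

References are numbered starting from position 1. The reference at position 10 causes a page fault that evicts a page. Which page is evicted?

6

pos 1: 5 -> miss, frames [5]
pos 2: 6 -> miss, frames [5, 6]
pos 3: 2 -> miss, frames [5, 6, 2]
pos 4: 5 -> hit
pos 5: 1 -> miss, evict 5, frames [6, 2, 1]
pos 6: 2 -> hit
pos 7: 1 -> hit
pos 8: 6 -> hit
pos 9: 2 -> hit
pos 10: 7 -> miss, evict 6, frames [2, 1, 7]
At position 10, page 6 is evicted.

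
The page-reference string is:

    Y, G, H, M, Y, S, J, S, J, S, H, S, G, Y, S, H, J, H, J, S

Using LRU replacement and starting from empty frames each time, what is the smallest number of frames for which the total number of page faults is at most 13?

3

f=1: 20 faults
f=2: 14 faults
f=3: 12 faults
f=4: 10 faults
f=5: 7 faults
f=6: 6 faults
Smallest f with faults ≤ 13 is 3.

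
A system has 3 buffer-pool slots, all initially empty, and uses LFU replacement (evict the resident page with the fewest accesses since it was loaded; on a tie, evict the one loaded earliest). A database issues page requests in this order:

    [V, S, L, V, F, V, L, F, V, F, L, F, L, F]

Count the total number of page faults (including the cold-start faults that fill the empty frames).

V → miss, frames {V}
S → miss, frames {V,S}
L → miss, frames {V,S,L}
V → hit
F → miss, evict S, frames {V,L,F}
V → hit
L → hit
F → hit
V → hit
F → hit
L → hit
F → hit
L → hit
F → hit
Page faults: 4.

4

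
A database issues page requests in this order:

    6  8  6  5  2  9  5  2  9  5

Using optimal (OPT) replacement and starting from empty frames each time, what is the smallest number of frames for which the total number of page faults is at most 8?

f=1: 10 faults
f=2: 7 faults
f=3: 5 faults
f=4: 5 faults
f=5: 5 faults
Smallest f with faults ≤ 8 is 2.

2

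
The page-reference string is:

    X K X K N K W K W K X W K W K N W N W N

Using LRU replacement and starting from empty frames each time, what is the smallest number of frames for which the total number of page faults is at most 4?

4

f=1: 20 faults
f=2: 9 faults
f=3: 6 faults
f=4: 4 faults
Smallest f with faults ≤ 4 is 4.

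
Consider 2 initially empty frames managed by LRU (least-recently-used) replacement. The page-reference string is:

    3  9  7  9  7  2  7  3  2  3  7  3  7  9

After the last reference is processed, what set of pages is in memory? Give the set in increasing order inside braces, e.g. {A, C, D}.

3 -> miss, frames (3)
9 -> miss, frames (3 9)
7 -> miss, evict 3, frames (9 7)
9 -> hit
7 -> hit
2 -> miss, evict 9, frames (7 2)
7 -> hit
3 -> miss, evict 2, frames (7 3)
2 -> miss, evict 7, frames (3 2)
3 -> hit
7 -> miss, evict 2, frames (3 7)
3 -> hit
7 -> hit
9 -> miss, evict 3, frames (7 9)

{7, 9}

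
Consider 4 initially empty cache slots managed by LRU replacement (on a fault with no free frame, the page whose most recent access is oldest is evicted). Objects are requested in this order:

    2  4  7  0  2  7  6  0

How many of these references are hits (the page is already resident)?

3

2 -> miss, frames [2]
4 -> miss, frames [2, 4]
7 -> miss, frames [2, 4, 7]
0 -> miss, frames [2, 4, 7, 0]
2 -> hit
7 -> hit
6 -> miss, evict 4, frames [0, 2, 7, 6]
0 -> hit
Hits: 3.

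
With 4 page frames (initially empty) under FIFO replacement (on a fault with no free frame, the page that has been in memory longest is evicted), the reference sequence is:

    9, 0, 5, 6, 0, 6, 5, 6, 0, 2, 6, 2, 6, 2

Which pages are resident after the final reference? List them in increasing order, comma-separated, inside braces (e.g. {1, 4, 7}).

{0, 2, 5, 6}

9 -> fault, frames [9]
0 -> fault, frames [9, 0]
5 -> fault, frames [9, 0, 5]
6 -> fault, frames [9, 0, 5, 6]
0 -> hit
6 -> hit
5 -> hit
6 -> hit
0 -> hit
2 -> fault, evict 9, frames [0, 5, 6, 2]
6 -> hit
2 -> hit
6 -> hit
2 -> hit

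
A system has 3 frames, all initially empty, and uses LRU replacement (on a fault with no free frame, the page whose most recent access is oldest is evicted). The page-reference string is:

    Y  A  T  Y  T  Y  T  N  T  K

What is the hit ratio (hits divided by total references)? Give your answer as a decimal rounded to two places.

Y → fault, frames (Y)
A → fault, frames (Y A)
T → fault, frames (Y A T)
Y → hit
T → hit
Y → hit
T → hit
N → fault, evict A, frames (Y T N)
T → hit
K → fault, evict Y, frames (N T K)
Hits: 5 of 10 references → 5/10 = 0.5000.

0.50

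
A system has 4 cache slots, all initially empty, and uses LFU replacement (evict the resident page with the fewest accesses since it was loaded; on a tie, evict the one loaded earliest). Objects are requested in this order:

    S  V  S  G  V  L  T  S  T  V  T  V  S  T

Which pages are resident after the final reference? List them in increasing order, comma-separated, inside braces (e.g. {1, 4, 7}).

S -> fault, frames (S)
V -> fault, frames (S V)
S -> hit
G -> fault, frames (S V G)
V -> hit
L -> fault, frames (S V G L)
T -> fault, evict G, frames (S V L T)
S -> hit
T -> hit
V -> hit
T -> hit
V -> hit
S -> hit
T -> hit

{L, S, T, V}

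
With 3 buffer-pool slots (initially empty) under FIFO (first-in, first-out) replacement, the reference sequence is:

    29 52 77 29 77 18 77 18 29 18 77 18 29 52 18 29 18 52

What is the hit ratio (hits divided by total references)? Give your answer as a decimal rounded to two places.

29: miss, frames [29]
52: miss, frames [29, 52]
77: miss, frames [29, 52, 77]
29: hit
77: hit
18: miss, evict 29, frames [52, 77, 18]
77: hit
18: hit
29: miss, evict 52, frames [77, 18, 29]
18: hit
77: hit
18: hit
29: hit
52: miss, evict 77, frames [18, 29, 52]
18: hit
29: hit
18: hit
52: hit
Hits: 12 of 18 references → 12/18 = 0.6667.

0.67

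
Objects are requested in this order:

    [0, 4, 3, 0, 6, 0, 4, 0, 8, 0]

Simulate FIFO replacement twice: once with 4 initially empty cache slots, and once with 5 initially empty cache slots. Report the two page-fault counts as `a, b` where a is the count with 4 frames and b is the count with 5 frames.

6, 5

4 frames: F F F . F . . . F F → 6 faults.
5 frames: F F F . F . . . F . → 5 faults.
5 < 6: adding a frame reduced faults, as is typical.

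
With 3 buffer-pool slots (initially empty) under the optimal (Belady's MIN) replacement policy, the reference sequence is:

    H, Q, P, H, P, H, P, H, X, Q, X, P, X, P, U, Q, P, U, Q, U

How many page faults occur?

5

H → fault, frames [H]
Q → fault, frames [H, Q]
P → fault, frames [H, Q, P]
H → hit
P → hit
H → hit
P → hit
H → hit
X → fault, evict H, frames [Q, P, X]
Q → hit
X → hit
P → hit
X → hit
P → hit
U → fault, evict X, frames [Q, P, U]
Q → hit
P → hit
U → hit
Q → hit
U → hit
Page faults: 5.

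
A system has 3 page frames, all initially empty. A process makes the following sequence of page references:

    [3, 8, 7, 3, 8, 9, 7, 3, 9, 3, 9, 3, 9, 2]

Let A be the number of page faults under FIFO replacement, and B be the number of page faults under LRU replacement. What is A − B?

Under FIFO: F F F . . F . F . . . . . F → 6 faults.
Under LRU: F F F . . F F F . . . . . F → 7 faults.
A − B = 6 − 7 = -1.

-1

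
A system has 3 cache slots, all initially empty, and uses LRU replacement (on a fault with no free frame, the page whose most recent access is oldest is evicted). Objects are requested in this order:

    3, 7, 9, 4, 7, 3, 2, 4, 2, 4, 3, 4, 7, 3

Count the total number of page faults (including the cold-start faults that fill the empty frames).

8

3 -> miss, frames [3]
7 -> miss, frames [3, 7]
9 -> miss, frames [3, 7, 9]
4 -> miss, evict 3, frames [7, 9, 4]
7 -> hit
3 -> miss, evict 9, frames [4, 7, 3]
2 -> miss, evict 4, frames [7, 3, 2]
4 -> miss, evict 7, frames [3, 2, 4]
2 -> hit
4 -> hit
3 -> hit
4 -> hit
7 -> miss, evict 2, frames [3, 4, 7]
3 -> hit
Page faults: 8.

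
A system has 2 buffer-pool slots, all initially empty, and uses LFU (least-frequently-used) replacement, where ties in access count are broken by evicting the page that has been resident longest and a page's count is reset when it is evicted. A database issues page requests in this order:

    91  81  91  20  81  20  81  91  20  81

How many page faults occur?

91 -> fault, frames (91)
81 -> fault, frames (91 81)
91 -> hit
20 -> fault, evict 81, frames (91 20)
81 -> fault, evict 20, frames (91 81)
20 -> fault, evict 81, frames (91 20)
81 -> fault, evict 20, frames (91 81)
91 -> hit
20 -> fault, evict 81, frames (91 20)
81 -> fault, evict 20, frames (91 81)
Page faults: 8.

8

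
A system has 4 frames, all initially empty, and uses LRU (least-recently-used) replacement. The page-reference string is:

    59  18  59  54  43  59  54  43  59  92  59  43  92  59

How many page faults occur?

5

59: miss, frames {59}
18: miss, frames {59,18}
59: hit
54: miss, frames {18,59,54}
43: miss, frames {18,59,54,43}
59: hit
54: hit
43: hit
59: hit
92: miss, evict 18, frames {54,43,59,92}
59: hit
43: hit
92: hit
59: hit
Page faults: 5.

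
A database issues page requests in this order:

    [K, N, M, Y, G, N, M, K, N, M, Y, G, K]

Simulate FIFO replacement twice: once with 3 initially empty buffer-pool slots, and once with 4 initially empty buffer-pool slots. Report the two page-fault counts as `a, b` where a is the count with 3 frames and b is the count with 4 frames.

3 frames: F F F F F F F F . . F F . → 10 faults.
4 frames: F F F F F . . F F F F F F → 11 faults.
11 > 10: adding a frame increased faults — Belady's anomaly.

10, 11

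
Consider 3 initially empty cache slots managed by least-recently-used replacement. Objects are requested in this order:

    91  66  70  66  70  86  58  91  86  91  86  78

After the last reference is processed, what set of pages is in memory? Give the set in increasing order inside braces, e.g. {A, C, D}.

{78, 86, 91}

91 -> fault, frames (91)
66 -> fault, frames (91 66)
70 -> fault, frames (91 66 70)
66 -> hit
70 -> hit
86 -> fault, evict 91, frames (66 70 86)
58 -> fault, evict 66, frames (70 86 58)
91 -> fault, evict 70, frames (86 58 91)
86 -> hit
91 -> hit
86 -> hit
78 -> fault, evict 58, frames (91 86 78)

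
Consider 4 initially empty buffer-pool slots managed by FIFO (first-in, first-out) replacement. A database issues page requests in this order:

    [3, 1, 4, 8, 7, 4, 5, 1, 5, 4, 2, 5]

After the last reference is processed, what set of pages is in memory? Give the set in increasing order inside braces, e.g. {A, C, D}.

3 → fault, frames [3]
1 → fault, frames [3, 1]
4 → fault, frames [3, 1, 4]
8 → fault, frames [3, 1, 4, 8]
7 → fault, evict 3, frames [1, 4, 8, 7]
4 → hit
5 → fault, evict 1, frames [4, 8, 7, 5]
1 → fault, evict 4, frames [8, 7, 5, 1]
5 → hit
4 → fault, evict 8, frames [7, 5, 1, 4]
2 → fault, evict 7, frames [5, 1, 4, 2]
5 → hit

{1, 2, 4, 5}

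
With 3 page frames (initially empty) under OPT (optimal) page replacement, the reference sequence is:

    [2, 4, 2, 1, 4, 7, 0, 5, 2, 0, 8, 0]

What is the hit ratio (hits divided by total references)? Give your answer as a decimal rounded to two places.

2 -> miss, frames {2}
4 -> miss, frames {2,4}
2 -> hit
1 -> miss, frames {2,4,1}
4 -> hit
7 -> miss, evict 1, frames {2,4,7}
0 -> miss, evict 7, frames {2,4,0}
5 -> miss, evict 4, frames {2,0,5}
2 -> hit
0 -> hit
8 -> miss, evict 5, frames {2,0,8}
0 -> hit
Hits: 5 of 12 references → 5/12 = 0.4167.

0.42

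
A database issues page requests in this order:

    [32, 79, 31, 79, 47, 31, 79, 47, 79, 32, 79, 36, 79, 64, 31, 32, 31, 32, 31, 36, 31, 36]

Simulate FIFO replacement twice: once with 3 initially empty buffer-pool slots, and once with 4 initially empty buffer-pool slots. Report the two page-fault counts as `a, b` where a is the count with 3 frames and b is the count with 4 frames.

3 frames: F F F . F . . . . F F F . F F F . . . F . . → 11 faults.
4 frames: F F F . F . . . . . . F . F . F F . . . . . → 8 faults.
8 < 11: adding a frame reduced faults, as is typical.

11, 8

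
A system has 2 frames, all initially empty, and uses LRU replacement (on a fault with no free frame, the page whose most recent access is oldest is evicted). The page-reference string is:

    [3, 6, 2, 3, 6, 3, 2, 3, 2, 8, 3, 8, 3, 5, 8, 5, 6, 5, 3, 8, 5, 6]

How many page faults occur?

3: miss, frames (3)
6: miss, frames (3 6)
2: miss, evict 3, frames (6 2)
3: miss, evict 6, frames (2 3)
6: miss, evict 2, frames (3 6)
3: hit
2: miss, evict 6, frames (3 2)
3: hit
2: hit
8: miss, evict 3, frames (2 8)
3: miss, evict 2, frames (8 3)
8: hit
3: hit
5: miss, evict 8, frames (3 5)
8: miss, evict 3, frames (5 8)
5: hit
6: miss, evict 8, frames (5 6)
5: hit
3: miss, evict 6, frames (5 3)
8: miss, evict 5, frames (3 8)
5: miss, evict 3, frames (8 5)
6: miss, evict 8, frames (5 6)
Page faults: 15.

15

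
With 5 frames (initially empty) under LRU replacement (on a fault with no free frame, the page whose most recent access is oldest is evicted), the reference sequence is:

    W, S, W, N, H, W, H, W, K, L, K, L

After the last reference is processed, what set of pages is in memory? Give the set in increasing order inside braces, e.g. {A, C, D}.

W: miss, frames (W)
S: miss, frames (W S)
W: hit
N: miss, frames (S W N)
H: miss, frames (S W N H)
W: hit
H: hit
W: hit
K: miss, frames (S N H W K)
L: miss, evict S, frames (N H W K L)
K: hit
L: hit

{H, K, L, N, W}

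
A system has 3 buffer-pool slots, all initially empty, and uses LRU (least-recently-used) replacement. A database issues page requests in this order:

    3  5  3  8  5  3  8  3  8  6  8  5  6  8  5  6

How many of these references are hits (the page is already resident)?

3: miss, frames (3)
5: miss, frames (3 5)
3: hit
8: miss, frames (5 3 8)
5: hit
3: hit
8: hit
3: hit
8: hit
6: miss, evict 5, frames (3 8 6)
8: hit
5: miss, evict 3, frames (6 8 5)
6: hit
8: hit
5: hit
6: hit
Hits: 11.

11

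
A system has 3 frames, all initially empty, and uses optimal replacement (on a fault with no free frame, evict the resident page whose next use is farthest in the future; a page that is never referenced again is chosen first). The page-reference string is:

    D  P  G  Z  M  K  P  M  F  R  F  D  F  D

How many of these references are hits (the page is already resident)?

5

D -> fault, frames [D]
P -> fault, frames [D, P]
G -> fault, frames [D, P, G]
Z -> fault, evict G, frames [D, P, Z]
M -> fault, evict Z, frames [D, P, M]
K -> fault, evict D, frames [P, M, K]
P -> hit
M -> hit
F -> fault, evict K, frames [P, M, F]
R -> fault, evict M, frames [P, F, R]
F -> hit
D -> fault, evict R, frames [P, F, D]
F -> hit
D -> hit
Hits: 5.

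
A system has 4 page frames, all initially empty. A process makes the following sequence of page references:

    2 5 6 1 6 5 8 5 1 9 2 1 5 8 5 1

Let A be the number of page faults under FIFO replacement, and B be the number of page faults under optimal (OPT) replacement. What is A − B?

Under FIFO: F F F F . . F . . F F . F . . F → 9 faults.
Under OPT: F F F F . . F . . F . . . F . . → 7 faults.
A − B = 9 − 7 = 2.

2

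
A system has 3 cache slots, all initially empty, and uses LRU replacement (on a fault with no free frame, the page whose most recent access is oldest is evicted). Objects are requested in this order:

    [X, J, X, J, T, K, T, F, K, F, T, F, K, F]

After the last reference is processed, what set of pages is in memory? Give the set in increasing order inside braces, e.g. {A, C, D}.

X → fault, frames (X)
J → fault, frames (X J)
X → hit
J → hit
T → fault, frames (X J T)
K → fault, evict X, frames (J T K)
T → hit
F → fault, evict J, frames (K T F)
K → hit
F → hit
T → hit
F → hit
K → hit
F → hit

{F, K, T}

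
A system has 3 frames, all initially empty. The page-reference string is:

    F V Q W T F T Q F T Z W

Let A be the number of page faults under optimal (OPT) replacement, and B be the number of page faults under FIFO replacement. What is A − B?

-2

Under OPT: F F F F F . . . . . F F → 7 faults.
Under FIFO: F F F F F F . F . . F F → 9 faults.
A − B = 7 − 9 = -2.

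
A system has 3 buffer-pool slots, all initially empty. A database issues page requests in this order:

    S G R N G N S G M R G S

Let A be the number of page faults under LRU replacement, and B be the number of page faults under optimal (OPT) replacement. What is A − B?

2

Under LRU: F F F F . . F . F F . F → 8 faults.
Under OPT: F F F F . . . . F F . . → 6 faults.
A − B = 8 − 6 = 2.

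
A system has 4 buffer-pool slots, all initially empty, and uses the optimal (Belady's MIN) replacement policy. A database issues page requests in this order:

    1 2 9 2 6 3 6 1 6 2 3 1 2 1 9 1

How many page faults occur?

1 → miss, frames (1)
2 → miss, frames (1 2)
9 → miss, frames (1 2 9)
2 → hit
6 → miss, frames (1 2 9 6)
3 → miss, evict 9, frames (1 2 6 3)
6 → hit
1 → hit
6 → hit
2 → hit
3 → hit
1 → hit
2 → hit
1 → hit
9 → miss, evict 3, frames (1 2 6 9)
1 → hit
Page faults: 6.

6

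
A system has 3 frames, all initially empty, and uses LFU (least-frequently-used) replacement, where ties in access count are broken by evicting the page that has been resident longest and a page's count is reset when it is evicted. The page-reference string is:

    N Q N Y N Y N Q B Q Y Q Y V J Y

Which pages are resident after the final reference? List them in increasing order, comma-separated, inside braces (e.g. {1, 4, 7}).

N → fault, frames [N]
Q → fault, frames [N, Q]
N → hit
Y → fault, frames [N, Q, Y]
N → hit
Y → hit
N → hit
Q → hit
B → fault, evict Q, frames [N, Y, B]
Q → fault, evict B, frames [N, Y, Q]
Y → hit
Q → hit
Y → hit
V → fault, evict Q, frames [N, Y, V]
J → fault, evict V, frames [N, Y, J]
Y → hit

{J, N, Y}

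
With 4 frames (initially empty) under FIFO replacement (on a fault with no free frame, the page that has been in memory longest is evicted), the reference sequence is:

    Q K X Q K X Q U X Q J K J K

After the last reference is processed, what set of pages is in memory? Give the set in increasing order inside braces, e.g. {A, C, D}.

Q -> miss, frames (Q)
K -> miss, frames (Q K)
X -> miss, frames (Q K X)
Q -> hit
K -> hit
X -> hit
Q -> hit
U -> miss, frames (Q K X U)
X -> hit
Q -> hit
J -> miss, evict Q, frames (K X U J)
K -> hit
J -> hit
K -> hit

{J, K, U, X}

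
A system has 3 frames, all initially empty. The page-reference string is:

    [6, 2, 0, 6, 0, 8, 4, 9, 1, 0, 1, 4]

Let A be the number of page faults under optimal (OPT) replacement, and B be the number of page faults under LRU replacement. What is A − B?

-2

Under OPT: F F F . . F F F F . . . → 7 faults.
Under LRU: F F F . . F F F F F . F → 9 faults.
A − B = 7 − 9 = -2.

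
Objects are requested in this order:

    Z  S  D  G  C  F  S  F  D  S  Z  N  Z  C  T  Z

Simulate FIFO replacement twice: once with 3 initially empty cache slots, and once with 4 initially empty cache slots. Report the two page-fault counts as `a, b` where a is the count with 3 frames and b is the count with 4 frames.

13, 12

3 frames: F F F F F F F . F . F F . F F F → 13 faults.
4 frames: F F F F F F F . F . F F . F F . → 12 faults.
12 < 13: adding a frame reduced faults, as is typical.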